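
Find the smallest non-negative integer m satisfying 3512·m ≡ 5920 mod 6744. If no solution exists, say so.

524

gcd(3512, 6744) = 8, and 8 | 5920, so solutions exist.
Divide through by 8: 439·m = 740 (mod 843).
439⁻¹ ≡ 265 (mod 843).
m ≡ 265·740 ≡ 524 (mod 843).
The smallest non-negative solution is m = 524.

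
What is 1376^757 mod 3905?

1981

757 in binary is 1011110101, i.e. 757 = 512 + 128 + 64 + 32 + 16 + 4 + 1.
1376^1 ≡ 1376 (mod 3905)
1376^2 ≡ 1376^2 = 1893376 ≡ 3356 (mod 3905)
1376^4 ≡ 3356^2 = 11262736 ≡ 716 (mod 3905)
1376^8 ≡ 716^2 = 512656 ≡ 1101 (mod 3905)
1376^16 ≡ 1101^2 = 1212201 ≡ 1651 (mod 3905)
1376^32 ≡ 1651^2 = 2725801 ≡ 111 (mod 3905)
1376^64 ≡ 111^2 = 12321 ≡ 606 (mod 3905)
1376^128 ≡ 606^2 = 367236 ≡ 166 (mod 3905)
1376^256 ≡ 166^2 = 27556 ≡ 221 (mod 3905)
1376^512 ≡ 221^2 = 48841 ≡ 1981 (mod 3905)
1376^757 = 1376^512 · 1376^128 · 1376^64 · 1376^32 · 1376^16 · 1376^4 · 1376^1 ≡ 1981 · 166 · 606 · 111 · 1651 · 716 · 1376 (mod 3905).
Accumulate the product:
1981 · 166 = 328846 ≡ 826
826 · 606 = 500556 ≡ 716
716 · 111 = 79476 ≡ 1376
1376 · 1651 = 2271776 ≡ 2971
2971 · 716 = 2127236 ≡ 2916
2916 · 1376 = 4012416 ≡ 1981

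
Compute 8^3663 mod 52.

44

Using repeated squaring:
8^1 ≡ 8 (mod 52)
8^2 ≡ 8^2 = 64 ≡ 12 (mod 52)
8^4 ≡ 12^2 = 144 ≡ 40 (mod 52)
8^8 ≡ 40^2 = 1600 ≡ 40 (mod 52)
8^16 ≡ 40^2 = 1600 ≡ 40 (mod 52)
8^32 ≡ 40^2 = 1600 ≡ 40 (mod 52)
8^64 ≡ 40^2 = 1600 ≡ 40 (mod 52)
8^128 ≡ 40^2 = 1600 ≡ 40 (mod 52)
8^256 ≡ 40^2 = 1600 ≡ 40 (mod 52)
8^512 ≡ 40^2 = 1600 ≡ 40 (mod 52)
8^1024 ≡ 40^2 = 1600 ≡ 40 (mod 52)
8^2048 ≡ 40^2 = 1600 ≡ 40 (mod 52)
8^3663 = 8^2048 × 8^1024 × 8^512 × 8^64 × 8^8 × 8^4 × 8^2 × 8^1 ≡ 40 × 40 × 40 × 40 × 40 × 40 × 12 × 8 (mod 52).
Accumulate the product:
40 × 40 = 1600 ≡ 40
40 × 40 = 1600 ≡ 40
40 × 40 = 1600 ≡ 40
40 × 40 = 1600 ≡ 40
40 × 40 = 1600 ≡ 40
40 × 12 = 480 ≡ 12
12 × 8 = 96 ≡ 44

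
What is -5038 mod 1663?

-5038 = -4*1663 + 1614, so -5038 ≡ 1614 (mod 1663).

1614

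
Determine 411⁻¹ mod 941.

941 = 2×411 + 119
411 = 3×119 + 54
119 = 2×54 + 11
54 = 4×11 + 10
11 = 1×10 + 1
10 = 10×1 + 0
gcd(411, 941) = 1, so the inverse exists.
Bézout: 1 = 38×941 − 87×411.
So 411⁻¹ ≡ −87 ≡ 854 (mod 941).

854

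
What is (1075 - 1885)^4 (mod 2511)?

1075 - 1885 = -810 ≡ 1701 (mod 2511)
(1701)^4 ≡ 1620 (mod 2511)

1620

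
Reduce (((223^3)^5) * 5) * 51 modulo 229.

123

(223)^3 ≡ 13 (mod 229)
(13)^5 ≡ 84 (mod 229)
84 * 5 = 420 ≡ 191 (mod 229)
191 * 51 = 9741 ≡ 123 (mod 229)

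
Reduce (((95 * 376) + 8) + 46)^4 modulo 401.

95 * 376 = 35720 ≡ 31 (mod 401)
31 + 8 = 39
39 + 46 = 85
(85)^4 ≡ 49 (mod 401)

49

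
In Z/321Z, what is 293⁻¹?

149

Run the extended Euclidean algorithm:
321 = 1*293 + 28
293 = 10*28 + 13
28 = 2*13 + 2
13 = 6*2 + 1
2 = 2*1 + 0
gcd(293, 321) = 1, so the inverse exists.
Back-substitute for 1:
1 = 1*13 − 6*2
  = −6*28 + 13*13
  = 13*293 − 136*28
  = −136*321 + 149*293
So 293⁻¹ ≡ 149 (mod 321).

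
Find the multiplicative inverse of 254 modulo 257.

171

257 = 1·254 + 3
254 = 84·3 + 2
3 = 1·2 + 1
2 = 2·1 + 0
gcd(254, 257) = 1, so the inverse exists.
Back-substitute for 1:
1 = 1·3 − 1·2
  = −1·254 + 85·3
  = 85·257 − 86·254
So 254⁻¹ ≡ −86 ≡ 171 (mod 257).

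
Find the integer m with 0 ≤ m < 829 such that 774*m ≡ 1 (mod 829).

Apply the Euclidean algorithm and back-substitute:
829 = 1*774 + 55
774 = 14*55 + 4
55 = 13*4 + 3
4 = 1*3 + 1
3 = 3*1 + 0
gcd(774, 829) = 1, so the inverse exists.
Bézout: 1 = −197*829 + 211*774.
So 774⁻¹ ≡ 211 (mod 829).

211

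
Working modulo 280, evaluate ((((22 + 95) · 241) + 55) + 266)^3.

22 + 95 = 117
117 · 241 = 28197 ≡ 197 (mod 280)
197 + 55 = 252
252 + 266 = 518 ≡ 238 (mod 280)
(238)^3 ≡ 112 (mod 280)

112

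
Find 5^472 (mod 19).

17

By square-and-multiply:
472 in binary is 111011000, i.e. 472 = 256 + 128 + 64 + 16 + 8.
5^1 ≡ 5 (mod 19)
5^2 ≡ 5^2 = 25 ≡ 6 (mod 19)
5^4 ≡ 6^2 = 36 ≡ 17 (mod 19)
5^8 ≡ 17^2 = 289 ≡ 4 (mod 19)
5^16 ≡ 4^2 = 16 (mod 19)
5^32 ≡ 16^2 = 256 ≡ 9 (mod 19)
5^64 ≡ 9^2 = 81 ≡ 5 (mod 19)
5^128 ≡ 5^2 = 25 ≡ 6 (mod 19)
5^256 ≡ 6^2 = 36 ≡ 17 (mod 19)
5^472 = 5^256 * 5^128 * 5^64 * 5^16 * 5^8 ≡ 17 * 6 * 5 * 16 * 4 (mod 19).
Accumulate the product:
17 * 6 = 102 ≡ 7
7 * 5 = 35 ≡ 16
16 * 16 = 256 ≡ 9
9 * 4 = 36 ≡ 17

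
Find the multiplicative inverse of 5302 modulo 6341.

2252

6341 = 1·5302 + 1039
5302 = 5·1039 + 107
1039 = 9·107 + 76
107 = 1·76 + 31
76 = 2·31 + 14
31 = 2·14 + 3
14 = 4·3 + 2
3 = 1·2 + 1
2 = 2·1 + 0
gcd(5302, 6341) = 1, so the inverse exists.
Bézout: 1 = −1883·6341 + 2252·5302.
So 5302⁻¹ ≡ 2252 (mod 6341).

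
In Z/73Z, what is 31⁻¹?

33

73 = 2·31 + 11
31 = 2·11 + 9
11 = 1·9 + 2
9 = 4·2 + 1
2 = 2·1 + 0
gcd(31, 73) = 1, so the inverse exists.
Bézout: 1 = −14·73 + 33·31.
So 31⁻¹ ≡ 33 (mod 73).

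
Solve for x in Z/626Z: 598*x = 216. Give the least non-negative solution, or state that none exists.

37

gcd(598, 626) = 2, and 2 | 216, so solutions exist.
Divide through by 2: 299*x ≡ 108 (mod 313).
299⁻¹ ≡ 67 (mod 313).
x ≡ 67*108 ≡ 37 (mod 313).
The smallest non-negative solution is x = 37.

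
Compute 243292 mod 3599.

2159

243292 = 67*3599 + 2159, so 243292 ≡ 2159 (mod 3599).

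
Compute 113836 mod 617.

113836 = 184×617 + 308, so 113836 ≡ 308 (mod 617).

308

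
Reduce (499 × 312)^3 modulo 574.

499 × 312 = 155688 ≡ 134 (mod 574)
(134)^3 ≡ 470 (mod 574)

470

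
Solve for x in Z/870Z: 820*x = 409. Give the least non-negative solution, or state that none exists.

no solution

gcd(820, 870) = 10, and 10 does not divide 409.
So the congruence has no solution.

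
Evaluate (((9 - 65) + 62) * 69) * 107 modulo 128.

10

9 - 65 = -56 ≡ 72 (mod 128)
72 + 62 = 134 ≡ 6 (mod 128)
6 * 69 = 414 ≡ 30 (mod 128)
30 * 107 = 3210 ≡ 10 (mod 128)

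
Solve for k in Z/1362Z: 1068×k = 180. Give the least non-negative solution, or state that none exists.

143

gcd(1068, 1362) = 6, and 6 | 180, so solutions exist.
Divide through by 6: 178×k ≡ 30 (mod 227).
178⁻¹ ≡ 88 (mod 227).
k ≡ 88×30 ≡ 143 (mod 227).
The smallest non-negative solution is k = 143.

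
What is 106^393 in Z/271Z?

By square-and-multiply:
393 in binary is 110001001, i.e. 393 = 256 + 128 + 8 + 1.
106^1 ≡ 106 (mod 271)
106^2 ≡ 106^2 = 11236 ≡ 125 (mod 271)
106^4 ≡ 125^2 = 15625 ≡ 178 (mod 271)
106^8 ≡ 178^2 = 31684 ≡ 248 (mod 271)
106^16 ≡ 248^2 = 61504 ≡ 258 (mod 271)
106^32 ≡ 258^2 = 66564 ≡ 169 (mod 271)
106^64 ≡ 169^2 = 28561 ≡ 106 (mod 271)
106^128 ≡ 106^2 = 11236 ≡ 125 (mod 271)
106^256 ≡ 125^2 = 15625 ≡ 178 (mod 271)
106^393 = 106^256 · 106^128 · 106^8 · 106^1 ≡ 178 · 125 · 248 · 106 (mod 271).
Accumulate the product:
178 · 125 = 22250 ≡ 28
28 · 248 = 6944 ≡ 169
169 · 106 = 17914 ≡ 28

28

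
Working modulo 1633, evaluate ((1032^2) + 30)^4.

(1032)^2 ≡ 308 (mod 1633)
308 + 30 = 338
(338)^4 ≡ 1090 (mod 1633)

1090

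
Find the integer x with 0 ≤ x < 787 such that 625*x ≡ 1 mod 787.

34

By the extended Euclidean algorithm:
787 = 1·625 + 162
625 = 3·162 + 139
162 = 1·139 + 23
139 = 6·23 + 1
23 = 23·1 + 0
gcd(625, 787) = 1, so the inverse exists.
Back-substitute for 1:
1 = 1·139 − 6·23
  = −6·162 + 7·139
  = 7·625 − 27·162
  = −27·787 + 34·625
So 625⁻¹ ≡ 34 (mod 787).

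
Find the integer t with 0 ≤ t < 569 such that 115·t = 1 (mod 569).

475

Apply the Euclidean algorithm and back-substitute:
569 = 4·115 + 109
115 = 1·109 + 6
109 = 18·6 + 1
6 = 6·1 + 0
gcd(115, 569) = 1, so the inverse exists.
Back-substitute for 1:
1 = 1·109 − 18·6
  = −18·115 + 19·109
  = 19·569 − 94·115
So 115⁻¹ ≡ −94 ≡ 475 (mod 569).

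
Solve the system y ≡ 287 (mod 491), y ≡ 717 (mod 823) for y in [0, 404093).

386704

491⁻¹ mod 823: 491×176 ≡ 1 (mod 823), so 491⁻¹ ≡ 176.
y = 287 + 491×((717 − 287)×176 mod 823) = 287 + 491×787 = 386704.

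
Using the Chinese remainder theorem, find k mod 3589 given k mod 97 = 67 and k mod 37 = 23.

97⁻¹ mod 37: 97×29 ≡ 1 (mod 37), so 97⁻¹ ≡ 29.
k = 67 + 97×((23 − 67)×29 mod 37) = 67 + 97×19 = 1910.

1910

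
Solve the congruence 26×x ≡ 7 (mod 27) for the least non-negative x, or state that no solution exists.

20

gcd(26, 27) = 1, so a unique solution mod 27 exists.
26⁻¹ ≡ 26 (mod 27).
x ≡ 26×7 ≡ 20 (mod 27).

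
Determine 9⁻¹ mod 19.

17

By the extended Euclidean algorithm:
19 = 2×9 + 1
9 = 9×1 + 0
gcd(9, 19) = 1, so the inverse exists.
Back-substitute for 1:
1 = 1×19 − 2×9
So 9⁻¹ ≡ −2 ≡ 17 (mod 19).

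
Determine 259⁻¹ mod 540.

540 = 2*259 + 22
259 = 11*22 + 17
22 = 1*17 + 5
17 = 3*5 + 2
5 = 2*2 + 1
2 = 2*1 + 0
gcd(259, 540) = 1, so the inverse exists.
Bézout: 1 = 106*540 − 221*259.
So 259⁻¹ ≡ −221 ≡ 319 (mod 540).

319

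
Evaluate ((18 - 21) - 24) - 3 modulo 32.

18 - 21 = -3 ≡ 29 (mod 32)
29 - 24 = 5
5 - 3 = 2

2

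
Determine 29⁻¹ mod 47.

13

Apply the Euclidean algorithm and back-substitute:
47 = 1*29 + 18
29 = 1*18 + 11
18 = 1*11 + 7
11 = 1*7 + 4
7 = 1*4 + 3
4 = 1*3 + 1
3 = 3*1 + 0
gcd(29, 47) = 1, so the inverse exists.
Bézout: 1 = −8*47 + 13*29.
So 29⁻¹ ≡ 13 (mod 47).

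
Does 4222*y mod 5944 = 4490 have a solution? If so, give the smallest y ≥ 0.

gcd(4222, 5944) = 2, and 2 | 4490, so solutions exist.
Divide through by 2: 2111*y mod 2972 = 2245.
2111⁻¹ ≡ 2399 (mod 2972).
y ≡ 2399*2245 ≡ 491 (mod 2972).
The smallest non-negative solution is y = 491.

491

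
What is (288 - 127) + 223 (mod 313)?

288 - 127 = 161
161 + 223 = 384 ≡ 71 (mod 313)

71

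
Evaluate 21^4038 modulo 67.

Using repeated squaring:
21^1 ≡ 21 (mod 67)
21^2 ≡ 21^2 = 441 ≡ 39 (mod 67)
21^4 ≡ 39^2 = 1521 ≡ 47 (mod 67)
21^8 ≡ 47^2 = 2209 ≡ 65 (mod 67)
21^16 ≡ 65^2 = 4225 ≡ 4 (mod 67)
21^32 ≡ 4^2 = 16 (mod 67)
21^64 ≡ 16^2 = 256 ≡ 55 (mod 67)
21^128 ≡ 55^2 = 3025 ≡ 10 (mod 67)
21^256 ≡ 10^2 = 100 ≡ 33 (mod 67)
21^512 ≡ 33^2 = 1089 ≡ 17 (mod 67)
21^1024 ≡ 17^2 = 289 ≡ 21 (mod 67)
21^2048 ≡ 21^2 = 441 ≡ 39 (mod 67)
21^4038 = 21^2048 · 21^1024 · 21^512 · 21^256 · 21^128 · 21^64 · 21^4 · 21^2 ≡ 39 · 21 · 17 · 33 · 10 · 55 · 47 · 39 (mod 67).
Accumulate the product:
39 · 21 = 819 ≡ 15
15 · 17 = 255 ≡ 54
54 · 33 = 1782 ≡ 40
40 · 10 = 400 ≡ 65
65 · 55 = 3575 ≡ 24
24 · 47 = 1128 ≡ 56
56 · 39 = 2184 ≡ 40

40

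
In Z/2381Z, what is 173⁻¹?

523

By the extended Euclidean algorithm:
2381 = 13*173 + 132
173 = 1*132 + 41
132 = 3*41 + 9
41 = 4*9 + 5
9 = 1*5 + 4
5 = 1*4 + 1
4 = 4*1 + 0
gcd(173, 2381) = 1, so the inverse exists.
Back-substitute for 1:
1 = 1*5 − 1*4
  = −1*9 + 2*5
  = 2*41 − 9*9
  = −9*132 + 29*41
  = 29*173 − 38*132
  = −38*2381 + 523*173
So 173⁻¹ ≡ 523 (mod 2381).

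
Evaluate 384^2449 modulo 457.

171

Using repeated squaring:
2449 in binary is 100110010001, i.e. 2449 = 2048 + 256 + 128 + 16 + 1.
384^1 ≡ 384 (mod 457)
384^2 ≡ 384^2 = 147456 ≡ 302 (mod 457)
384^4 ≡ 302^2 = 91204 ≡ 261 (mod 457)
384^8 ≡ 261^2 = 68121 ≡ 28 (mod 457)
384^16 ≡ 28^2 = 784 ≡ 327 (mod 457)
384^32 ≡ 327^2 = 106929 ≡ 448 (mod 457)
384^64 ≡ 448^2 = 200704 ≡ 81 (mod 457)
384^128 ≡ 81^2 = 6561 ≡ 163 (mod 457)
384^256 ≡ 163^2 = 26569 ≡ 63 (mod 457)
384^512 ≡ 63^2 = 3969 ≡ 313 (mod 457)
384^1024 ≡ 313^2 = 97969 ≡ 171 (mod 457)
384^2048 ≡ 171^2 = 29241 ≡ 450 (mod 457)
384^2449 = 384^2048 · 384^256 · 384^128 · 384^16 · 384^1 ≡ 450 · 63 · 163 · 327 · 384 (mod 457).
Accumulate the product:
450 · 63 = 28350 ≡ 16
16 · 163 = 2608 ≡ 323
323 · 327 = 105621 ≡ 54
54 · 384 = 20736 ≡ 171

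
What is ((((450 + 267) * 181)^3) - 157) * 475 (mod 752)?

220

450 + 267 = 717
717 * 181 = 129777 ≡ 433 (mod 752)
(433)^3 ≡ 577 (mod 752)
577 - 157 = 420
420 * 475 = 199500 ≡ 220 (mod 752)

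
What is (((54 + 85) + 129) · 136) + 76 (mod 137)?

54 + 85 = 139 ≡ 2 (mod 137)
2 + 129 = 131
131 · 136 = 17816 ≡ 6 (mod 137)
6 + 76 = 82

82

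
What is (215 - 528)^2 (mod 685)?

215 - 528 = -313 ≡ 372 (mod 685)
(372)^2 ≡ 14 (mod 685)

14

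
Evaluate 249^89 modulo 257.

89 in binary is 1011001, i.e. 89 = 64 + 16 + 8 + 1.
249^1 ≡ 249 (mod 257)
249^2 ≡ 249^2 = 62001 ≡ 64 (mod 257)
249^4 ≡ 64^2 = 4096 ≡ 241 (mod 257)
249^8 ≡ 241^2 = 58081 ≡ 256 (mod 257)
249^16 ≡ 256^2 = 65536 ≡ 1 (mod 257)
249^32 ≡ 1^2 = 1 (mod 257)
249^64 ≡ 1^2 = 1 (mod 257)
249^89 = 249^64 · 249^16 · 249^8 · 249^1 ≡ 1 · 1 · 256 · 249 (mod 257).
Accumulate the product:
1 · 1 = 1
1 · 256 = 256
256 · 249 = 63744 ≡ 8

8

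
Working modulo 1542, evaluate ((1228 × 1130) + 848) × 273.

1242

1228 × 1130 = 1387640 ≡ 1382 (mod 1542)
1382 + 848 = 2230 ≡ 688 (mod 1542)
688 × 273 = 187824 ≡ 1242 (mod 1542)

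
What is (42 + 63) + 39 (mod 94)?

42 + 63 = 105 ≡ 11 (mod 94)
11 + 39 = 50

50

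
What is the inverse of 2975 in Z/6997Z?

6449

6997 = 2·2975 + 1047
2975 = 2·1047 + 881
1047 = 1·881 + 166
881 = 5·166 + 51
166 = 3·51 + 13
51 = 3·13 + 12
13 = 1·12 + 1
12 = 12·1 + 0
gcd(2975, 6997) = 1, so the inverse exists.
Back-substitute for 1:
1 = 1·13 − 1·12
  = −1·51 + 4·13
  = 4·166 − 13·51
  = −13·881 + 69·166
  = 69·1047 − 82·881
  = −82·2975 + 233·1047
  = 233·6997 − 548·2975
So 2975⁻¹ ≡ −548 ≡ 6449 (mod 6997).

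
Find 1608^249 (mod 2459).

1935

1608^1 ≡ 1608 (mod 2459)
1608^2 ≡ 1608^2 = 2585664 ≡ 1255 (mod 2459)
1608^4 ≡ 1255^2 = 1575025 ≡ 1265 (mod 2459)
1608^8 ≡ 1265^2 = 1600225 ≡ 1875 (mod 2459)
1608^16 ≡ 1875^2 = 3515625 ≡ 1714 (mod 2459)
1608^32 ≡ 1714^2 = 2937796 ≡ 1750 (mod 2459)
1608^64 ≡ 1750^2 = 3062500 ≡ 1045 (mod 2459)
1608^128 ≡ 1045^2 = 1092025 ≡ 229 (mod 2459)
1608^249 = 1608^128 · 1608^64 · 1608^32 · 1608^16 · 1608^8 · 1608^1 ≡ 229 · 1045 · 1750 · 1714 · 1875 · 1608 (mod 2459).
Accumulate the product:
229 · 1045 = 239305 ≡ 782
782 · 1750 = 1368500 ≡ 1296
1296 · 1714 = 2221344 ≡ 867
867 · 1875 = 1625625 ≡ 226
226 · 1608 = 363408 ≡ 1935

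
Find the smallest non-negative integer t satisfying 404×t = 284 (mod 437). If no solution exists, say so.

243

gcd(404, 437) = 1, so a unique solution mod 437 exists.
404⁻¹ ≡ 384 (mod 437).
t ≡ 384×284 ≡ 243 (mod 437).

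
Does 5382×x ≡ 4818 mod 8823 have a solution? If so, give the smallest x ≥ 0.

gcd(5382, 8823) = 3, and 3 | 4818, so solutions exist.
Divide through by 3: 1794×x ≡ 1606 (mod 2941).
1794⁻¹ ≡ 2841 (mod 2941).
x ≡ 2841×1606 ≡ 1155 (mod 2941).
The smallest non-negative solution is x = 1155.

1155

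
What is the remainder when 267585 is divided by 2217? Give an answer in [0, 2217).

267585 = 120*2217 + 1545, so 267585 ≡ 1545 (mod 2217).

1545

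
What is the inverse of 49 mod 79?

50

79 = 1*49 + 30
49 = 1*30 + 19
30 = 1*19 + 11
19 = 1*11 + 8
11 = 1*8 + 3
8 = 2*3 + 2
3 = 1*2 + 1
2 = 2*1 + 0
gcd(49, 79) = 1, so the inverse exists.
Bézout: 1 = 18*79 − 29*49.
So 49⁻¹ ≡ −29 ≡ 50 (mod 79).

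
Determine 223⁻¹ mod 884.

111

Run the extended Euclidean algorithm:
884 = 3*223 + 215
223 = 1*215 + 8
215 = 26*8 + 7
8 = 1*7 + 1
7 = 7*1 + 0
gcd(223, 884) = 1, so the inverse exists.
Back-substitute for 1:
1 = 1*8 − 1*7
  = −1*215 + 27*8
  = 27*223 − 28*215
  = −28*884 + 111*223
So 223⁻¹ ≡ 111 (mod 884).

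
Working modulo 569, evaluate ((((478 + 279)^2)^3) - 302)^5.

478 + 279 = 757 ≡ 188 (mod 569)
(188)^2 ≡ 66 (mod 569)
(66)^3 ≡ 151 (mod 569)
151 - 302 = -151 ≡ 418 (mod 569)
(418)^5 ≡ 512 (mod 569)

512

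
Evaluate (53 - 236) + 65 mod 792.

53 - 236 = -183 ≡ 609 (mod 792)
609 + 65 = 674

674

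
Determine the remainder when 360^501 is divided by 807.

Compute successive squares:
501 in binary is 111110101, i.e. 501 = 256 + 128 + 64 + 32 + 16 + 4 + 1.
360^1 ≡ 360 (mod 807)
360^2 ≡ 360^2 = 129600 ≡ 480 (mod 807)
360^4 ≡ 480^2 = 230400 ≡ 405 (mod 807)
360^8 ≡ 405^2 = 164025 ≡ 204 (mod 807)
360^16 ≡ 204^2 = 41616 ≡ 459 (mod 807)
360^32 ≡ 459^2 = 210681 ≡ 54 (mod 807)
360^64 ≡ 54^2 = 2916 ≡ 495 (mod 807)
360^128 ≡ 495^2 = 245025 ≡ 504 (mod 807)
360^256 ≡ 504^2 = 254016 ≡ 618 (mod 807)
360^501 = 360^256 × 360^128 × 360^64 × 360^32 × 360^16 × 360^4 × 360^1 ≡ 618 × 504 × 495 × 54 × 459 × 405 × 360 (mod 807).
Accumulate the product:
618 × 504 = 311472 ≡ 777
777 × 495 = 384615 ≡ 483
483 × 54 = 26082 ≡ 258
258 × 459 = 118422 ≡ 600
600 × 405 = 243000 ≡ 93
93 × 360 = 33480 ≡ 393

393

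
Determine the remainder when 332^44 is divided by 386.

200

332^1 ≡ 332 (mod 386)
332^2 ≡ 332^2 = 110224 ≡ 214 (mod 386)
332^4 ≡ 214^2 = 45796 ≡ 248 (mod 386)
332^8 ≡ 248^2 = 61504 ≡ 130 (mod 386)
332^16 ≡ 130^2 = 16900 ≡ 302 (mod 386)
332^32 ≡ 302^2 = 91204 ≡ 108 (mod 386)
332^44 = 332^32 * 332^8 * 332^4 ≡ 108 * 130 * 248 (mod 386).
Accumulate the product:
108 * 130 = 14040 ≡ 144
144 * 248 = 35712 ≡ 200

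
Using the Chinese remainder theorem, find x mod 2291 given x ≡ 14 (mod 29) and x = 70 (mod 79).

623

29⁻¹ mod 79: 29·30 ≡ 1 (mod 79), so 29⁻¹ ≡ 30.
x = 14 + 29·((70 − 14)·30 mod 79) = 14 + 29·21 = 623.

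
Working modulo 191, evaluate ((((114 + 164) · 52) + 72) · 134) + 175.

64

114 + 164 = 278 ≡ 87 (mod 191)
87 · 52 = 4524 ≡ 131 (mod 191)
131 + 72 = 203 ≡ 12 (mod 191)
12 · 134 = 1608 ≡ 80 (mod 191)
80 + 175 = 255 ≡ 64 (mod 191)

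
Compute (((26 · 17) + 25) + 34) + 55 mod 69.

4

26 · 17 = 442 ≡ 28 (mod 69)
28 + 25 = 53
53 + 34 = 87 ≡ 18 (mod 69)
18 + 55 = 73 ≡ 4 (mod 69)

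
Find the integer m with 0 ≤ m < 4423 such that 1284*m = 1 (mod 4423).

By the extended Euclidean algorithm:
4423 = 3×1284 + 571
1284 = 2×571 + 142
571 = 4×142 + 3
142 = 47×3 + 1
3 = 3×1 + 0
gcd(1284, 4423) = 1, so the inverse exists.
Back-substitute for 1:
1 = 1×142 − 47×3
  = −47×571 + 189×142
  = 189×1284 − 425×571
  = −425×4423 + 1464×1284
So 1284⁻¹ ≡ 1464 (mod 4423).

1464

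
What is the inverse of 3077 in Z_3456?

By the extended Euclidean algorithm:
3456 = 1*3077 + 379
3077 = 8*379 + 45
379 = 8*45 + 19
45 = 2*19 + 7
19 = 2*7 + 5
7 = 1*5 + 2
5 = 2*2 + 1
2 = 2*1 + 0
gcd(3077, 3456) = 1, so the inverse exists.
Bézout: 1 = 1299*3456 − 1459*3077.
So 3077⁻¹ ≡ −1459 ≡ 1997 (mod 3456).

1997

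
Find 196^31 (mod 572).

196

196^1 ≡ 196 (mod 572)
196^2 ≡ 196^2 = 38416 ≡ 92 (mod 572)
196^4 ≡ 92^2 = 8464 ≡ 456 (mod 572)
196^8 ≡ 456^2 = 207936 ≡ 300 (mod 572)
196^16 ≡ 300^2 = 90000 ≡ 196 (mod 572)
196^31 = 196^16 · 196^8 · 196^4 · 196^2 · 196^1 ≡ 196 · 300 · 456 · 92 · 196 (mod 572).
Accumulate the product:
196 · 300 = 58800 ≡ 456
456 · 456 = 207936 ≡ 300
300 · 92 = 27600 ≡ 144
144 · 196 = 28224 ≡ 196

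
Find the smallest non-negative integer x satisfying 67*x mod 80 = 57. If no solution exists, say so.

gcd(67, 80) = 1, so a unique solution mod 80 exists.
67⁻¹ ≡ 43 (mod 80).
x ≡ 43*57 ≡ 51 (mod 80).

51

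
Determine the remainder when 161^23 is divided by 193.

93

Compute successive squares:
161^1 ≡ 161 (mod 193)
161^2 ≡ 161^2 = 25921 ≡ 59 (mod 193)
161^4 ≡ 59^2 = 3481 ≡ 7 (mod 193)
161^8 ≡ 7^2 = 49 (mod 193)
161^16 ≡ 49^2 = 2401 ≡ 85 (mod 193)
161^23 = 161^16 · 161^4 · 161^2 · 161^1 ≡ 85 · 7 · 59 · 161 (mod 193).
Accumulate the product:
85 · 7 = 595 ≡ 16
16 · 59 = 944 ≡ 172
172 · 161 = 27692 ≡ 93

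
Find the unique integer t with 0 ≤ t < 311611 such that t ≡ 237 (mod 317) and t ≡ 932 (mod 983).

8796

317⁻¹ mod 983: 317×645 ≡ 1 (mod 983), so 317⁻¹ ≡ 645.
t = 237 + 317×((932 − 237)×645 mod 983) = 237 + 317×27 = 8796.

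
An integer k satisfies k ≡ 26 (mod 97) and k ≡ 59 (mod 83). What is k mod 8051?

3130

97⁻¹ mod 83: 97*6 ≡ 1 (mod 83), so 97⁻¹ ≡ 6.
k = 26 + 97*((59 − 26)*6 mod 83) = 26 + 97*32 = 3130.
Check: 3130 mod 97 = 26, 3130 mod 83 = 59. ✓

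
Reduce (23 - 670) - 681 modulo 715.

102

23 - 670 = -647 ≡ 68 (mod 715)
68 - 681 = -613 ≡ 102 (mod 715)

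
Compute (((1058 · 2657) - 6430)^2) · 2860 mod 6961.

999

1058 · 2657 = 2811106 ≡ 5823 (mod 6961)
5823 - 6430 = -607 ≡ 6354 (mod 6961)
(6354)^2 ≡ 6477 (mod 6961)
6477 · 2860 = 18524220 ≡ 999 (mod 6961)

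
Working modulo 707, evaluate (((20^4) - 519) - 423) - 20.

670

(20)^4 ≡ 218 (mod 707)
218 - 519 = -301 ≡ 406 (mod 707)
406 - 423 = -17 ≡ 690 (mod 707)
690 - 20 = 670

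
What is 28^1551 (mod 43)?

By square-and-multiply:
1551 in binary is 11000001111, i.e. 1551 = 1024 + 512 + 8 + 4 + 2 + 1.
28^1 ≡ 28 (mod 43)
28^2 ≡ 28^2 = 784 ≡ 10 (mod 43)
28^4 ≡ 10^2 = 100 ≡ 14 (mod 43)
28^8 ≡ 14^2 = 196 ≡ 24 (mod 43)
28^16 ≡ 24^2 = 576 ≡ 17 (mod 43)
28^32 ≡ 17^2 = 289 ≡ 31 (mod 43)
28^64 ≡ 31^2 = 961 ≡ 15 (mod 43)
28^128 ≡ 15^2 = 225 ≡ 10 (mod 43)
28^256 ≡ 10^2 = 100 ≡ 14 (mod 43)
28^512 ≡ 14^2 = 196 ≡ 24 (mod 43)
28^1024 ≡ 24^2 = 576 ≡ 17 (mod 43)
28^1551 = 28^1024 · 28^512 · 28^8 · 28^4 · 28^2 · 28^1 ≡ 17 · 24 · 24 · 14 · 10 · 28 (mod 43).
Accumulate the product:
17 · 24 = 408 ≡ 21
21 · 24 = 504 ≡ 31
31 · 14 = 434 ≡ 4
4 · 10 = 40
40 · 28 = 1120 ≡ 2

2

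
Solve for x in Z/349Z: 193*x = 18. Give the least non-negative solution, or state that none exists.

67

gcd(193, 349) = 1, so a unique solution mod 349 exists.
193⁻¹ ≡ 217 (mod 349).
x ≡ 217*18 ≡ 67 (mod 349).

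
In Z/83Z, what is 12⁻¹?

7

83 = 6×12 + 11
12 = 1×11 + 1
11 = 11×1 + 0
gcd(12, 83) = 1, so the inverse exists.
Back-substitute for 1:
1 = 1×12 − 1×11
  = −1×83 + 7×12
So 12⁻¹ ≡ 7 (mod 83).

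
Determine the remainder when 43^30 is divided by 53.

36

30 in binary is 11110, i.e. 30 = 16 + 8 + 4 + 2.
43^1 ≡ 43 (mod 53)
43^2 ≡ 43^2 = 1849 ≡ 47 (mod 53)
43^4 ≡ 47^2 = 2209 ≡ 36 (mod 53)
43^8 ≡ 36^2 = 1296 ≡ 24 (mod 53)
43^16 ≡ 24^2 = 576 ≡ 46 (mod 53)
43^30 = 43^16 · 43^8 · 43^4 · 43^2 ≡ 46 · 24 · 36 · 47 (mod 53).
Accumulate the product:
46 · 24 = 1104 ≡ 44
44 · 36 = 1584 ≡ 47
47 · 47 = 2209 ≡ 36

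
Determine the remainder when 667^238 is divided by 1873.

238 in binary is 11101110, i.e. 238 = 128 + 64 + 32 + 8 + 4 + 2.
667^1 ≡ 667 (mod 1873)
667^2 ≡ 667^2 = 444889 ≡ 988 (mod 1873)
667^4 ≡ 988^2 = 976144 ≡ 311 (mod 1873)
667^8 ≡ 311^2 = 96721 ≡ 1198 (mod 1873)
667^16 ≡ 1198^2 = 1435204 ≡ 486 (mod 1873)
667^32 ≡ 486^2 = 236196 ≡ 198 (mod 1873)
667^64 ≡ 198^2 = 39204 ≡ 1744 (mod 1873)
667^128 ≡ 1744^2 = 3041536 ≡ 1657 (mod 1873)
667^238 = 667^128 * 667^64 * 667^32 * 667^8 * 667^4 * 667^2 ≡ 1657 * 1744 * 198 * 1198 * 311 * 988 (mod 1873).
Accumulate the product:
1657 * 1744 = 2889808 ≡ 1642
1642 * 198 = 325116 ≡ 1087
1087 * 1198 = 1302226 ≡ 491
491 * 311 = 152701 ≡ 988
988 * 988 = 976144 ≡ 311

311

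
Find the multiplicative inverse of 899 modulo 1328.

1328 = 1*899 + 429
899 = 2*429 + 41
429 = 10*41 + 19
41 = 2*19 + 3
19 = 6*3 + 1
3 = 3*1 + 0
gcd(899, 1328) = 1, so the inverse exists.
Bézout: 1 = 285*1328 − 421*899.
So 899⁻¹ ≡ −421 ≡ 907 (mod 1328).

907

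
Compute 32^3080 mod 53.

44

3080 in binary is 110000001000, i.e. 3080 = 2048 + 1024 + 8.
32^1 ≡ 32 (mod 53)
32^2 ≡ 32^2 = 1024 ≡ 17 (mod 53)
32^4 ≡ 17^2 = 289 ≡ 24 (mod 53)
32^8 ≡ 24^2 = 576 ≡ 46 (mod 53)
32^16 ≡ 46^2 = 2116 ≡ 49 (mod 53)
32^32 ≡ 49^2 = 2401 ≡ 16 (mod 53)
32^64 ≡ 16^2 = 256 ≡ 44 (mod 53)
32^128 ≡ 44^2 = 1936 ≡ 28 (mod 53)
32^256 ≡ 28^2 = 784 ≡ 42 (mod 53)
32^512 ≡ 42^2 = 1764 ≡ 15 (mod 53)
32^1024 ≡ 15^2 = 225 ≡ 13 (mod 53)
32^2048 ≡ 13^2 = 169 ≡ 10 (mod 53)
32^3080 = 32^2048 × 32^1024 × 32^8 ≡ 10 × 13 × 46 (mod 53).
Accumulate the product:
10 × 13 = 130 ≡ 24
24 × 46 = 1104 ≡ 44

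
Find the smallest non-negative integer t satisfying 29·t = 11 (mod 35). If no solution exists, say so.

gcd(29, 35) = 1, so a unique solution mod 35 exists.
29⁻¹ ≡ 29 (mod 35).
t ≡ 29·11 ≡ 4 (mod 35).

4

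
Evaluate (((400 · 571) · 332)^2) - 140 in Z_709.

400 · 571 = 228400 ≡ 102 (mod 709)
102 · 332 = 33864 ≡ 541 (mod 709)
(541)^2 ≡ 573 (mod 709)
573 - 140 = 433

433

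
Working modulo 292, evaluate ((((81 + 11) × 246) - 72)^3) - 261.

81 + 11 = 92
92 × 246 = 22632 ≡ 148 (mod 292)
148 - 72 = 76
(76)^3 ≡ 100 (mod 292)
100 - 261 = -161 ≡ 131 (mod 292)

131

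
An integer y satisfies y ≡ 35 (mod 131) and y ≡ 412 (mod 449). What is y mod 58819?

8943

131⁻¹ mod 449: 131·24 ≡ 1 (mod 449), so 131⁻¹ ≡ 24.
y = 35 + 131·((412 − 35)·24 mod 449) = 35 + 131·68 = 8943.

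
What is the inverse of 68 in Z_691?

691 = 10×68 + 11
68 = 6×11 + 2
11 = 5×2 + 1
2 = 2×1 + 0
gcd(68, 691) = 1, so the inverse exists.
Back-substitute for 1:
1 = 1×11 − 5×2
  = −5×68 + 31×11
  = 31×691 − 315×68
So 68⁻¹ ≡ −315 ≡ 376 (mod 691).

376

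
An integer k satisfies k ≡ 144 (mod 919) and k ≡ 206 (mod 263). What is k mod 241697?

919⁻¹ mod 263: 919*87 ≡ 1 (mod 263), so 919⁻¹ ≡ 87.
k = 144 + 919*((206 − 144)*87 mod 263) = 144 + 919*134 = 123290.
Check: 123290 mod 919 = 144, 123290 mod 263 = 206. ✓

123290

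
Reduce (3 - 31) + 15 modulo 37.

24

3 - 31 = -28 ≡ 9 (mod 37)
9 + 15 = 24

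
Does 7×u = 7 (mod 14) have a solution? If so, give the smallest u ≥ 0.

gcd(7, 14) = 7, and 7 | 7, so solutions exist.
Divide through by 7: 1×u mod 2 = 1.
1⁻¹ ≡ 1 (mod 2).
u ≡ 1×1 ≡ 1 (mod 2).
The smallest non-negative solution is u = 1.

1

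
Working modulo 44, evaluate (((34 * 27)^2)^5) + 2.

14

34 * 27 = 918 ≡ 38 (mod 44)
(38)^2 ≡ 36 (mod 44)
(36)^5 ≡ 12 (mod 44)
12 + 2 = 14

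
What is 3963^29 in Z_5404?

29 in binary is 11101, i.e. 29 = 16 + 8 + 4 + 1.
3963^1 ≡ 3963 (mod 5404)
3963^2 ≡ 3963^2 = 15705369 ≡ 1345 (mod 5404)
3963^4 ≡ 1345^2 = 1809025 ≡ 4089 (mod 5404)
3963^8 ≡ 4089^2 = 16719921 ≡ 5349 (mod 5404)
3963^16 ≡ 5349^2 = 28611801 ≡ 3025 (mod 5404)
3963^29 = 3963^16 × 3963^8 × 3963^4 × 3963^1 ≡ 3025 × 5349 × 4089 × 3963 (mod 5404).
Accumulate the product:
3025 × 5349 = 16180725 ≡ 1149
1149 × 4089 = 4698261 ≡ 2185
2185 × 3963 = 8659155 ≡ 1947

1947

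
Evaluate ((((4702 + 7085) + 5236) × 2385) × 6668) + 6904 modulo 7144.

3228

4702 + 7085 = 11787 ≡ 4643 (mod 7144)
4643 + 5236 = 9879 ≡ 2735 (mod 7144)
2735 × 2385 = 6522975 ≡ 503 (mod 7144)
503 × 6668 = 3354004 ≡ 3468 (mod 7144)
3468 + 6904 = 10372 ≡ 3228 (mod 7144)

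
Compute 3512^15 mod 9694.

3948

By square-and-multiply:
3512^1 ≡ 3512 (mod 9694)
3512^2 ≡ 3512^2 = 12334144 ≡ 3376 (mod 9694)
3512^4 ≡ 3376^2 = 11397376 ≡ 6926 (mod 9694)
3512^8 ≡ 6926^2 = 47969476 ≡ 3564 (mod 9694)
3512^15 = 3512^8 · 3512^4 · 3512^2 · 3512^1 ≡ 3564 · 6926 · 3376 · 3512 (mod 9694).
Accumulate the product:
3564 · 6926 = 24684264 ≡ 3340
3340 · 3376 = 11275840 ≡ 1718
1718 · 3512 = 6033616 ≡ 3948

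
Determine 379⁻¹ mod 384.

384 = 1×379 + 5
379 = 75×5 + 4
5 = 1×4 + 1
4 = 4×1 + 0
gcd(379, 384) = 1, so the inverse exists.
Back-substitute for 1:
1 = 1×5 − 1×4
  = −1×379 + 76×5
  = 76×384 − 77×379
So 379⁻¹ ≡ −77 ≡ 307 (mod 384).

307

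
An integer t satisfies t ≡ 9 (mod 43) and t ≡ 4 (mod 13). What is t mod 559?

95

43⁻¹ mod 13: 43*10 ≡ 1 (mod 13), so 43⁻¹ ≡ 10.
t = 9 + 43*((4 − 9)*10 mod 13) = 9 + 43*2 = 95.
Check: 95 mod 43 = 9, 95 mod 13 = 4. ✓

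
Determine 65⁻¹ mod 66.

66 = 1×65 + 1
65 = 65×1 + 0
gcd(65, 66) = 1, so the inverse exists.
Bézout: 1 = 1×66 − 1×65.
So 65⁻¹ ≡ −1 ≡ 65 (mod 66).

65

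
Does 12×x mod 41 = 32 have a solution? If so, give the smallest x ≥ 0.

gcd(12, 41) = 1, so a unique solution mod 41 exists.
12⁻¹ ≡ 24 (mod 41).
x ≡ 24×32 ≡ 30 (mod 41).

30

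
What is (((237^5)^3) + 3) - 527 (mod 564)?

49

(237)^5 ≡ 549 (mod 564)
(549)^3 ≡ 9 (mod 564)
9 + 3 = 12
12 - 527 = -515 ≡ 49 (mod 564)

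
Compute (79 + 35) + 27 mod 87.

79 + 35 = 114 ≡ 27 (mod 87)
27 + 27 = 54

54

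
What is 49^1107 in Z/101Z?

49^1 ≡ 49 (mod 101)
49^2 ≡ 49^2 = 2401 ≡ 78 (mod 101)
49^4 ≡ 78^2 = 6084 ≡ 24 (mod 101)
49^8 ≡ 24^2 = 576 ≡ 71 (mod 101)
49^16 ≡ 71^2 = 5041 ≡ 92 (mod 101)
49^32 ≡ 92^2 = 8464 ≡ 81 (mod 101)
49^64 ≡ 81^2 = 6561 ≡ 97 (mod 101)
49^128 ≡ 97^2 = 9409 ≡ 16 (mod 101)
49^256 ≡ 16^2 = 256 ≡ 54 (mod 101)
49^512 ≡ 54^2 = 2916 ≡ 88 (mod 101)
49^1024 ≡ 88^2 = 7744 ≡ 68 (mod 101)
49^1107 = 49^1024 * 49^64 * 49^16 * 49^2 * 49^1 ≡ 68 * 97 * 92 * 78 * 49 (mod 101).
Accumulate the product:
68 * 97 = 6596 ≡ 31
31 * 92 = 2852 ≡ 24
24 * 78 = 1872 ≡ 54
54 * 49 = 2646 ≡ 20

20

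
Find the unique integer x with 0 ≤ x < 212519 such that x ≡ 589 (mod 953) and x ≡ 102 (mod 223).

953⁻¹ mod 223: 953·117 ≡ 1 (mod 223), so 953⁻¹ ≡ 117.
x = 589 + 953·((102 − 589)·117 mod 223) = 589 + 953·109 = 104466.
Check: 104466 mod 953 = 589, 104466 mod 223 = 102. ✓

104466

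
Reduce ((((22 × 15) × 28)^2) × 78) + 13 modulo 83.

20

22 × 15 = 330 ≡ 81 (mod 83)
81 × 28 = 2268 ≡ 27 (mod 83)
(27)^2 ≡ 65 (mod 83)
65 × 78 = 5070 ≡ 7 (mod 83)
7 + 13 = 20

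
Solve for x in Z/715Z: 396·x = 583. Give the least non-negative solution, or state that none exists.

43

gcd(396, 715) = 11, and 11 | 583, so solutions exist.
Divide through by 11: 36·x ≡ 53 mod 65.
36⁻¹ ≡ 56 (mod 65).
x ≡ 56·53 ≡ 43 (mod 65).
The smallest non-negative solution is x = 43.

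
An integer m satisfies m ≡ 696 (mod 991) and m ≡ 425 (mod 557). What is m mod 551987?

128535

991⁻¹ mod 557: 991×240 ≡ 1 (mod 557), so 991⁻¹ ≡ 240.
m = 696 + 991×((425 − 696)×240 mod 557) = 696 + 991×129 = 128535.
Check: 128535 mod 991 = 696, 128535 mod 557 = 425. ✓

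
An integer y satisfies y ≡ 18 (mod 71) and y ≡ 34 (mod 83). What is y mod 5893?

3852

71⁻¹ mod 83: 71×76 ≡ 1 (mod 83), so 71⁻¹ ≡ 76.
y = 18 + 71×((34 − 18)×76 mod 83) = 18 + 71×54 = 3852.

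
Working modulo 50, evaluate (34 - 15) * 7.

33

34 - 15 = 19
19 * 7 = 133 ≡ 33 (mod 50)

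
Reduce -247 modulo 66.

17

-247 = -4·66 + 17, so -247 ≡ 17 (mod 66).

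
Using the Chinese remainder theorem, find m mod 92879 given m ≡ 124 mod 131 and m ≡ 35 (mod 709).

51083

131⁻¹ mod 709: 131*617 ≡ 1 (mod 709), so 131⁻¹ ≡ 617.
m = 124 + 131*((35 − 124)*617 mod 709) = 124 + 131*389 = 51083.
Check: 51083 mod 131 = 124, 51083 mod 709 = 35. ✓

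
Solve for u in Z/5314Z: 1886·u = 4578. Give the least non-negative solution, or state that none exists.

2527

gcd(1886, 5314) = 2, and 2 | 4578, so solutions exist.
Divide through by 2: 943·u mod 2657 = 2289.
943⁻¹ ≡ 448 (mod 2657).
u ≡ 448·2289 ≡ 2527 (mod 2657).
The smallest non-negative solution is u = 2527.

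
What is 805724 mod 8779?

805724 = 91×8779 + 6835, so 805724 ≡ 6835 (mod 8779).

6835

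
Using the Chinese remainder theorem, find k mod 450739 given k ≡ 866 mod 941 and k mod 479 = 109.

941⁻¹ mod 479: 941·169 ≡ 1 (mod 479), so 941⁻¹ ≡ 169.
k = 866 + 941·((109 − 866)·169 mod 479) = 866 + 941·439 = 413965.
Check: 413965 mod 941 = 866, 413965 mod 479 = 109. ✓

413965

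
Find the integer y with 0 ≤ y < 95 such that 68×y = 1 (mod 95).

7

By the extended Euclidean algorithm:
95 = 1*68 + 27
68 = 2*27 + 14
27 = 1*14 + 13
14 = 1*13 + 1
13 = 13*1 + 0
gcd(68, 95) = 1, so the inverse exists.
Back-substitute for 1:
1 = 1*14 − 1*13
  = −1*27 + 2*14
  = 2*68 − 5*27
  = −5*95 + 7*68
So 68⁻¹ ≡ 7 (mod 95).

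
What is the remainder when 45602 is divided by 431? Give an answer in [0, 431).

347

45602 = 105×431 + 347, so 45602 ≡ 347 (mod 431).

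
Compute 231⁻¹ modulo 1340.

1311

Run the extended Euclidean algorithm:
1340 = 5×231 + 185
231 = 1×185 + 46
185 = 4×46 + 1
46 = 46×1 + 0
gcd(231, 1340) = 1, so the inverse exists.
Back-substitute for 1:
1 = 1×185 − 4×46
  = −4×231 + 5×185
  = 5×1340 − 29×231
So 231⁻¹ ≡ −29 ≡ 1311 (mod 1340).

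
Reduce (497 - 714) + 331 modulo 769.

497 - 714 = -217 ≡ 552 (mod 769)
552 + 331 = 883 ≡ 114 (mod 769)

114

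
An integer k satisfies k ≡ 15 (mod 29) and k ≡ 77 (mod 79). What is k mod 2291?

29⁻¹ mod 79: 29×30 ≡ 1 (mod 79), so 29⁻¹ ≡ 30.
k = 15 + 29×((77 − 15)×30 mod 79) = 15 + 29×43 = 1262.

1262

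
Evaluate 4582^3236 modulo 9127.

7647

By square-and-multiply:
4582^1 ≡ 4582 (mod 9127)
4582^2 ≡ 4582^2 = 20994724 ≡ 2624 (mod 9127)
4582^4 ≡ 2624^2 = 6885376 ≡ 3618 (mod 9127)
4582^8 ≡ 3618^2 = 13089924 ≡ 1806 (mod 9127)
4582^16 ≡ 1806^2 = 3261636 ≡ 3297 (mod 9127)
4582^32 ≡ 3297^2 = 10870209 ≡ 9079 (mod 9127)
4582^64 ≡ 9079^2 = 82428241 ≡ 2304 (mod 9127)
4582^128 ≡ 2304^2 = 5308416 ≡ 5629 (mod 9127)
4582^256 ≡ 5629^2 = 31685641 ≡ 5824 (mod 9127)
4582^512 ≡ 5824^2 = 33918976 ≡ 3044 (mod 9127)
4582^1024 ≡ 3044^2 = 9265936 ≡ 2031 (mod 9127)
4582^2048 ≡ 2031^2 = 4124961 ≡ 8684 (mod 9127)
4582^3236 = 4582^2048 · 4582^1024 · 4582^128 · 4582^32 · 4582^4 ≡ 8684 · 2031 · 5629 · 9079 · 3618 (mod 9127).
Accumulate the product:
8684 · 2031 = 17637204 ≡ 3840
3840 · 5629 = 21615360 ≡ 2624
2624 · 9079 = 23823296 ≡ 1826
1826 · 3618 = 6606468 ≡ 7647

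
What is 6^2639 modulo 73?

By square-and-multiply:
2639 in binary is 101001001111, i.e. 2639 = 2048 + 512 + 64 + 8 + 4 + 2 + 1.
6^1 ≡ 6 (mod 73)
6^2 ≡ 6^2 = 36 (mod 73)
6^4 ≡ 36^2 = 1296 ≡ 55 (mod 73)
6^8 ≡ 55^2 = 3025 ≡ 32 (mod 73)
6^16 ≡ 32^2 = 1024 ≡ 2 (mod 73)
6^32 ≡ 2^2 = 4 (mod 73)
6^64 ≡ 4^2 = 16 (mod 73)
6^128 ≡ 16^2 = 256 ≡ 37 (mod 73)
6^256 ≡ 37^2 = 1369 ≡ 55 (mod 73)
6^512 ≡ 55^2 = 3025 ≡ 32 (mod 73)
6^1024 ≡ 32^2 = 1024 ≡ 2 (mod 73)
6^2048 ≡ 2^2 = 4 (mod 73)
6^2639 = 6^2048 * 6^512 * 6^64 * 6^8 * 6^4 * 6^2 * 6^1 ≡ 4 * 32 * 16 * 32 * 55 * 36 * 6 (mod 73).
Accumulate the product:
4 * 32 = 128 ≡ 55
55 * 16 = 880 ≡ 4
4 * 32 = 128 ≡ 55
55 * 55 = 3025 ≡ 32
32 * 36 = 1152 ≡ 57
57 * 6 = 342 ≡ 50

50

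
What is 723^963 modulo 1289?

1199

963 in binary is 1111000011, i.e. 963 = 512 + 256 + 128 + 64 + 2 + 1.
723^1 ≡ 723 (mod 1289)
723^2 ≡ 723^2 = 522729 ≡ 684 (mod 1289)
723^4 ≡ 684^2 = 467856 ≡ 1238 (mod 1289)
723^8 ≡ 1238^2 = 1532644 ≡ 23 (mod 1289)
723^16 ≡ 23^2 = 529 (mod 1289)
723^32 ≡ 529^2 = 279841 ≡ 128 (mod 1289)
723^64 ≡ 128^2 = 16384 ≡ 916 (mod 1289)
723^128 ≡ 916^2 = 839056 ≡ 1206 (mod 1289)
723^256 ≡ 1206^2 = 1454436 ≡ 444 (mod 1289)
723^512 ≡ 444^2 = 197136 ≡ 1208 (mod 1289)
723^963 = 723^512 × 723^256 × 723^128 × 723^64 × 723^2 × 723^1 ≡ 1208 × 444 × 1206 × 916 × 684 × 723 (mod 1289).
Accumulate the product:
1208 × 444 = 536352 ≡ 128
128 × 1206 = 154368 ≡ 977
977 × 916 = 894932 ≡ 366
366 × 684 = 250344 ≡ 278
278 × 723 = 200994 ≡ 1199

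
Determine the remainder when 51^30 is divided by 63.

Compute successive squares:
30 in binary is 11110, i.e. 30 = 16 + 8 + 4 + 2.
51^1 ≡ 51 (mod 63)
51^2 ≡ 51^2 = 2601 ≡ 18 (mod 63)
51^4 ≡ 18^2 = 324 ≡ 9 (mod 63)
51^8 ≡ 9^2 = 81 ≡ 18 (mod 63)
51^16 ≡ 18^2 = 324 ≡ 9 (mod 63)
51^30 = 51^16 × 51^8 × 51^4 × 51^2 ≡ 9 × 18 × 9 × 18 (mod 63).
Accumulate the product:
9 × 18 = 162 ≡ 36
36 × 9 = 324 ≡ 9
9 × 18 = 162 ≡ 36

36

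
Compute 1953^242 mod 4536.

By square-and-multiply:
242 in binary is 11110010, i.e. 242 = 128 + 64 + 32 + 16 + 2.
1953^1 ≡ 1953 (mod 4536)
1953^2 ≡ 1953^2 = 3814209 ≡ 3969 (mod 4536)
1953^4 ≡ 3969^2 = 15752961 ≡ 3969 (mod 4536)
1953^8 ≡ 3969^2 = 15752961 ≡ 3969 (mod 4536)
1953^16 ≡ 3969^2 = 15752961 ≡ 3969 (mod 4536)
1953^32 ≡ 3969^2 = 15752961 ≡ 3969 (mod 4536)
1953^64 ≡ 3969^2 = 15752961 ≡ 3969 (mod 4536)
1953^128 ≡ 3969^2 = 15752961 ≡ 3969 (mod 4536)
1953^242 = 1953^128 · 1953^64 · 1953^32 · 1953^16 · 1953^2 ≡ 3969 · 3969 · 3969 · 3969 · 3969 (mod 4536).
Accumulate the product:
3969 · 3969 = 15752961 ≡ 3969
3969 · 3969 = 15752961 ≡ 3969
3969 · 3969 = 15752961 ≡ 3969
3969 · 3969 = 15752961 ≡ 3969

3969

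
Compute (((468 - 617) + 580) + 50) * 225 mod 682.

468 - 617 = -149 ≡ 533 (mod 682)
533 + 580 = 1113 ≡ 431 (mod 682)
431 + 50 = 481
481 * 225 = 108225 ≡ 469 (mod 682)

469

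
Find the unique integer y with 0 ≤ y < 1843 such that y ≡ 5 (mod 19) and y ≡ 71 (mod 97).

19⁻¹ mod 97: 19*46 ≡ 1 (mod 97), so 19⁻¹ ≡ 46.
y = 5 + 19*((71 − 5)*46 mod 97) = 5 + 19*29 = 556.

556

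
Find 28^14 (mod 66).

14 in binary is 1110, i.e. 14 = 8 + 4 + 2.
28^1 ≡ 28 (mod 66)
28^2 ≡ 28^2 = 784 ≡ 58 (mod 66)
28^4 ≡ 58^2 = 3364 ≡ 64 (mod 66)
28^8 ≡ 64^2 = 4096 ≡ 4 (mod 66)
28^14 = 28^8 · 28^4 · 28^2 ≡ 4 · 64 · 58 (mod 66).
Accumulate the product:
4 · 64 = 256 ≡ 58
58 · 58 = 3364 ≡ 64

64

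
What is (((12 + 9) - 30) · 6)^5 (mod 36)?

12 + 9 = 21
21 - 30 = -9 ≡ 27 (mod 36)
27 · 6 = 162 ≡ 18 (mod 36)
(18)^5 ≡ 0 (mod 36)

0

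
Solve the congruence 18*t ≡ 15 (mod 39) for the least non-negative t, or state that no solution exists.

3

gcd(18, 39) = 3, and 3 | 15, so solutions exist.
Divide through by 3: 6*t ≡ 5 mod 13.
6⁻¹ ≡ 11 (mod 13).
t ≡ 11*5 ≡ 3 (mod 13).
The smallest non-negative solution is t = 3.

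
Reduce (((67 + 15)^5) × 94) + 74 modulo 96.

67 + 15 = 82
(82)^5 ≡ 64 (mod 96)
64 × 94 = 6016 ≡ 64 (mod 96)
64 + 74 = 138 ≡ 42 (mod 96)

42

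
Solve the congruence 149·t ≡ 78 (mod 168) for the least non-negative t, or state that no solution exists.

102

gcd(149, 168) = 1, so a unique solution mod 168 exists.
149⁻¹ ≡ 53 (mod 168).
t ≡ 53·78 ≡ 102 (mod 168).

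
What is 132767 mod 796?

132767 = 166·796 + 631, so 132767 ≡ 631 (mod 796).

631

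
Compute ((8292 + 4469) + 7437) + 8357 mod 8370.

8292 + 4469 = 12761 ≡ 4391 (mod 8370)
4391 + 7437 = 11828 ≡ 3458 (mod 8370)
3458 + 8357 = 11815 ≡ 3445 (mod 8370)

3445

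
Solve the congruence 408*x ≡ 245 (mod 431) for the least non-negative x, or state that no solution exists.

158

gcd(408, 431) = 1, so a unique solution mod 431 exists.
408⁻¹ ≡ 356 (mod 431).
x ≡ 356*245 ≡ 158 (mod 431).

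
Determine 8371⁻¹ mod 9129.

277

9129 = 1×8371 + 758
8371 = 11×758 + 33
758 = 22×33 + 32
33 = 1×32 + 1
32 = 32×1 + 0
gcd(8371, 9129) = 1, so the inverse exists.
Back-substitute for 1:
1 = 1×33 − 1×32
  = −1×758 + 23×33
  = 23×8371 − 254×758
  = −254×9129 + 277×8371
So 8371⁻¹ ≡ 277 (mod 9129).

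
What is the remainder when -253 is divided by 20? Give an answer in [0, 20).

7

-253 = -13·20 + 7, so -253 ≡ 7 (mod 20).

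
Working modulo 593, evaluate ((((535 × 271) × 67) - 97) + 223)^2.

535 × 271 = 144985 ≡ 293 (mod 593)
293 × 67 = 19631 ≡ 62 (mod 593)
62 - 97 = -35 ≡ 558 (mod 593)
558 + 223 = 781 ≡ 188 (mod 593)
(188)^2 ≡ 357 (mod 593)

357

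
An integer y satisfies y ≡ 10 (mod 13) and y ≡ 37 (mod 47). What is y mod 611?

413

13⁻¹ mod 47: 13×29 ≡ 1 (mod 47), so 13⁻¹ ≡ 29.
y = 10 + 13×((37 − 10)×29 mod 47) = 10 + 13×31 = 413.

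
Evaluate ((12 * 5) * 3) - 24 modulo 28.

12 * 5 = 60 ≡ 4 (mod 28)
4 * 3 = 12
12 - 24 = -12 ≡ 16 (mod 28)

16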